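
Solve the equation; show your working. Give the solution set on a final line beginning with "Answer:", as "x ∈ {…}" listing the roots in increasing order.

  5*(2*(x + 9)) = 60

Step 1. [5*(2*(x + 9)) = 60] 5·(inner) — divide through by 5 ⇒ div: 2*(x + 9) = 12.
Step 2. [2*(x + 9) = 12] divide by the outer 2 ⇒ div: x + 9 = 6.
Step 3. [x + 9 = 6] the outer +9 inverts by subtracting 9. So sub: x = -3.

Answer: x ∈ {-3}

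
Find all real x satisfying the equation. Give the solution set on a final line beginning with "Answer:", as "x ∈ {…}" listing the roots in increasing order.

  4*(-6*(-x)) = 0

Step 1. [4*(-6*(-x)) = 0] 4 out front; divide by 4, so div: -6*(-x) = 0.
Step 2. [-6*(-x) = 0] LHS = -6·(…); ÷-6 both sides ⇒ div: -x = 0.
Step 3. [-x = 0] leading − — multiply by −1, so neg: x = 0.

Answer: x ∈ {0}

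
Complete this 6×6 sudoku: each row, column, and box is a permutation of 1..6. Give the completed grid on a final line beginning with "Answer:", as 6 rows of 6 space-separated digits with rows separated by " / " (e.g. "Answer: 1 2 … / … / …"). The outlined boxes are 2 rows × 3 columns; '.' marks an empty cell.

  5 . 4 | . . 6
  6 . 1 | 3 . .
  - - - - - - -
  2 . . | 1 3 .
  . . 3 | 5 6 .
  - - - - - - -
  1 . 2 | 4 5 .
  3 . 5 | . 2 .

Step 1. [r4c1∈{4}] nothing but 4 survives at r4c1. So r4c1=4.
Step 2. [r1c4∈{2}] r1c4 is down to just 2, so r1c4=2.
Step 3. [r5c2∈{6}] only 6 remains possible at r5c2 ⇒ r5c2=6.
Step 4. [r2c5∈{4}] r2c5 is down to just 4, so r2c5=4.
Step 5. [r2c6∈{5}] nothing but 5 survives at r2c6 ⇒ r2c6=5.
Step 6. [r3c3∈{6}] only 6 remains possible at r3c3. So r3c3=6.
Step 7. [r5c6∈{3}] nothing but 3 survives at r5c6, so r5c6=3.
Step 8. [r2c2∈{2}] only 2 remains possible at r2c2 ⇒ r2c2=2.
Step 9. [r3c6∈{4}] nothing but 4 survives at r3c6, so r3c6=4.
Step 10. [r4c6∈{2}] r4c6's peers cover all but 2 ⇒ r4c6=2.
Step 11. [r4c2∈{1}] nothing but 1 survives at r4c2 ⇒ r4c2=1.
Step 12. [r6c2∈{4}] nothing but 4 survives at r6c2, so r6c2=4.
Step 13. [r3c2∈{5}] r3c2 has the single candidate 5. So r3c2=5.
Step 14. [r6c4∈{6}] r6c4's peers cover all but 6, so r6c4=6.
Step 15. [r6c6∈{1}] r6c6 is down to just 1, so r6c6=1.
Step 16. [r1c2∈{3}] only 3 remains possible at r1c2 ⇒ r1c2=3.
Step 17. [r1c5∈{1}] r1c5's peers cover all but 1. So r1c5=1.

Answer: 5 3 4 2 1 6 / 6 2 1 3 4 5 / 2 5 6 1 3 4 / 4 1 3 5 6 2 / 1 6 2 4 5 3 / 3 4 5 6 2 1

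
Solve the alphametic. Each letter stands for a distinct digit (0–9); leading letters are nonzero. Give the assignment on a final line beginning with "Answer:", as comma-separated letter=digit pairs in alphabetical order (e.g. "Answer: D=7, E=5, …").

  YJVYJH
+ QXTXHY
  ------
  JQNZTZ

Step 1. [col 1: H + Y ≡ Z (mod 10)] several values work for Y in column 1 (H + Y ≡ Z (mod 10), carry-in 0); try Y=2. So Y=2.
Step 2. [col 1: H + Y ≡ Z (mod 10)] column 1 (H + Y ≡ Z (mod 10), carry-in 0) doesn't pin Z yet; pick Z=0 and continue, so Z=0.
Step 3. [col 1: H + Y ≡ Z (mod 10)] in column 1 we have H+Y≡Z with carry-in 0; given Y=2, Z=0 and digits 0,2 already taken and all letters distinct, that pins H to 8, so H=8.
Step 4. [col 2: J + H ≡ T (mod 10)] several values work for T in column 2 (J + H ≡ T (mod 10), carry-in 1); try T=3. So T=3.
Step 5. [col 2: J + H ≡ T (mod 10)] column 2 reads J+H+carry(1)=T with H=8, T=3; with digits 0,2,3,8 already taken and all letters distinct, the only value for J is 4 ⇒ J=4.
Step 6. [col 3: Y + X ≡ Z (mod 10)] column 3 reads Y+X+carry(1)=Z with Y=2, Z=0; with digits 0,2,3,4,8 already taken and all letters distinct, the only value for X is 7, so X=7.
Step 7. [col 4: V + T ≡ N (mod 10)] column 4 (V + T ≡ N (mod 10), carry-in 1) doesn't pin V yet; pick V=5 and continue. So V=5.
Step 8. [col 4: V + T ≡ N (mod 10)] in column 4 we have V+T≡N with carry-in 1; given V=5, T=3 and digits 0,2,3,4,5,7,8 already taken and all letters distinct, that pins N to 9 ⇒ N=9.
Step 9. [col 5: J + X ≡ Q (mod 10)] from column 5 (J=4, X=7, carry-in 0, digits 0,2,3,4,5,7,8,9 already taken and all letters distinct): Q must equal 1. So Q=1.

Answer: H=8, J=4, N=9, Q=1, T=3, V=5, X=7, Y=2, Z=0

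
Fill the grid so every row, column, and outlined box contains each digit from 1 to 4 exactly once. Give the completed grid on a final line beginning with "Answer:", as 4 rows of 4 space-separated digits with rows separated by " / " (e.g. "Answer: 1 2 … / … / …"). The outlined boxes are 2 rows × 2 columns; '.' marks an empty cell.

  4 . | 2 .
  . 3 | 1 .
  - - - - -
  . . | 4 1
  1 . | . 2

Step 1. [r3c1∈{2,3}] 3 has one home in row 3: r3c1, so r3c1=3.
Step 2. [r1c2∈{1}] r1c2 has the single candidate 1 ⇒ r1c2=1.
Step 3. [r4c3∈{3}] only 3 remains possible at r4c3 ⇒ r4c3=3.
Step 4. [r2c1∈{2}] nothing but 2 survives at r2c1. So r2c1=2.
Step 5. [r4c2∈{4}] r4c2 has the single candidate 4 ⇒ r4c2=4.
Step 6. [r2c4∈{4}] r2c4 has the single candidate 4 ⇒ r2c4=4.
Step 7. [r1c4∈{3}] r1c4 is down to just 3 ⇒ r1c4=3.
Step 8. [r3c2∈{2}] nothing but 2 survives at r3c2, so r3c2=2.

Answer: 4 1 2 3 / 2 3 1 4 / 3 2 4 1 / 1 4 3 2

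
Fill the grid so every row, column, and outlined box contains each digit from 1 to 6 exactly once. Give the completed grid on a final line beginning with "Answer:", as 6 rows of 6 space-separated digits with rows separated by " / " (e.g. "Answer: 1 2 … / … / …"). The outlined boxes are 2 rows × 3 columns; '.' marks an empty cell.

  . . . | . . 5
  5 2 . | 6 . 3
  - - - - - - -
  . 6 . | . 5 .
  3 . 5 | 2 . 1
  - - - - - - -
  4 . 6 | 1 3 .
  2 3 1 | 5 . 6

Step 1. [r1c4∈{4}] only 4 remains possible at r1c4. So r1c4=4.
Step 2. [r1c2∈{1}] nothing but 1 survives at r1c2, so r1c2=1.
Step 3. [r4c2∈{4}] only 4 remains possible at r4c2 ⇒ r4c2=4.
Step 4. [r3c1∈{1}] r3c1 is down to just 1, so r3c1=1.
Step 5. [r6c5∈{4}] only 4 remains possible at r6c5. So r6c5=4.
Step 6. [r3c6∈{4}] r3c6's peers cover all but 4 ⇒ r3c6=4.
Step 7. [r5c6∈{2}] r5c6 is down to just 2. So r5c6=2.
Step 8. [r1c3∈{3}] r1c3 has the single candidate 3. So r1c3=3.
Step 9. [r2c3∈{4}] only 4 remains possible at r2c3. So r2c3=4.
Step 10. [r3c3∈{2}] only 2 remains possible at r3c3 ⇒ r3c3=2.
Step 11. [r5c2∈{5}] only 5 remains possible at r5c2, so r5c2=5.
Step 12. [r1c5∈{2}] r1c5 is down to just 2 ⇒ r1c5=2.
Step 13. [r4c5∈{6}] r4c5 has the single candidate 6 ⇒ r4c5=6.
Step 14. [r1c1∈{6}] nothing but 6 survives at r1c1 ⇒ r1c1=6.
Step 15. [r3c4∈{3}] nothing but 3 survives at r3c4. So r3c4=3.
Step 16. [r2c5∈{1}] r2c5 is down to just 1. So r2c5=1.

Answer: 6 1 3 4 2 5 / 5 2 4 6 1 3 / 1 6 2 3 5 4 / 3 4 5 2 6 1 / 4 5 6 1 3 2 / 2 3 1 5 4 6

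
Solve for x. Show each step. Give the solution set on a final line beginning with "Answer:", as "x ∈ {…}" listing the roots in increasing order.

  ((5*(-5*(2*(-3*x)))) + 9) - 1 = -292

Step 1. [((5*(-5*(2*(-3*x)))) + 9) - 1 = -292] the outer -1 inverts by adding 1, so sub: (5*(-5*(2*(-3*x)))) + 9 = -291.
Step 2. [(5*(-5*(2*(-3*x)))) + 9 = -291] 9 comes off first (subtract 9), so sub: 5*(-5*(2*(-3*x))) = -300.
Step 3. [5*(-5*(2*(-3*x))) = -300] LHS = 5·(…); ÷5 both sides ⇒ div: -5*(2*(-3*x)) = -60.
Step 4. [-5*(2*(-3*x)) = -60] -5·(inner) — divide through by -5, so div: 2*(-3*x) = 12.
Step 5. [2*(-3*x) = 12] leading coefficient 2: divide by 2. So div: -3*x = 6.
Step 6. [-3*x = 6] divide by the outer -3, so div: x = -2.

Answer: x ∈ {-2}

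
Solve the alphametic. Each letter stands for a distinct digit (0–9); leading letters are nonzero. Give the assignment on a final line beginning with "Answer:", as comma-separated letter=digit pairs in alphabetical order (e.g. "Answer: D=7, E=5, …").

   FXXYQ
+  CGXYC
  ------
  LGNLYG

Step 1. [col 1: Q + C ≡ G (mod 10)] several values work for C in column 1 (Q + C ≡ G (mod 10), carry-in 0); try C=6 ⇒ C=6.
Step 2. [col 1: Q + C ≡ G (mod 10)] G=4 is one option consistent with column 1 (Q + C ≡ G (mod 10), carry-in 0) — take it ⇒ G=4.
Step 3. [L] the sum has 6 digits but both addends have 5; that extra leading digit L is the final carry, namely 1 ⇒ L=1.
Step 4. [col 1: Q + C ≡ G (mod 10)] from column 1 (C=6, G=4, carry-in 0, digits 1,4,6 already taken and all letters distinct): Q must equal 8. So Q=8.
Step 5. [col 2: Y + Y ≡ Y (mod 10)] in column 2 we have Y+Y≡Y with carry-in 1; given nothing yet and digits 1,4,6,8 already taken and all letters distinct, that pins Y to 9, so Y=9.
Step 6. [col 3: X + X ≡ L (mod 10)] X=5 is one option consistent with column 3 (X + X ≡ L (mod 10), carry-in 1) — take it. So X=5.
Step 7. [col 4: X + G ≡ N (mod 10)] from column 4 (X=5, G=4, carry-in 1, digits 1,4,5,6,8,9 already taken and all letters distinct): N must equal 0. So N=0.
Step 8. [col 5: F + C ≡ G (mod 10)] in column 5 we have F+C≡G with carry-in 1; given C=6, G=4 and digits 0,1,4,5,6,8,9 already taken and all letters distinct, that pins F to 7 ⇒ F=7.

Answer: C=6, F=7, G=4, L=1, N=0, Q=8, X=5, Y=9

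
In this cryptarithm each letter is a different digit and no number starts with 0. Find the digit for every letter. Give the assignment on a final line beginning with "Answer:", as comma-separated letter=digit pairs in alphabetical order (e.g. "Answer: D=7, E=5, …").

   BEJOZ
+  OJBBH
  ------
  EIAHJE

Step 1. [col 1: Z + H ≡ E (mod 10)] no forcing yet in column 1 (carry-in 0); E=1 is free and consistent — try it. So E=1.
Step 2. [col 1: Z + H ≡ E (mod 10)] no forcing yet in column 1 (carry-in 0); H=2 is free and consistent — try it, so H=2.
Step 3. [col 1: Z + H ≡ E (mod 10)] from column 1 (H=2, E=1, carry-in 0, digits 1,2 already taken and all letters distinct): Z must equal 9. So Z=9.
Step 4. [col 2: O + B ≡ J (mod 10)] several values work for O in column 2 (O + B ≡ J (mod 10), carry-in 1); try O=8, so O=8.
Step 5. [col 2: O + B ≡ J (mod 10)] column 2 (O + B ≡ J (mod 10), carry-in 1) doesn't pin B yet; pick B=6 and continue ⇒ B=6.
Step 6. [col 2: O + B ≡ J (mod 10)] column 2: given O=8, B=6, carry-in 1, and digits 1,2,6,8,9 already taken and all letters distinct, O+B≡J (mod 10) forces J=5 ⇒ J=5.
Step 7. [col 4: E + J ≡ A (mod 10)] from column 4 (E=1, J=5, carry-in 1, digits 1,2,5,6,8,9 already taken and all letters distinct): A must equal 7. So A=7.
Step 8. [col 5: B + O ≡ I (mod 10)] in column 5 we have B+O≡I with carry-in 0; given B=6, O=8 and digits 1,2,5,6,7,8,9 already taken and all letters distinct, that pins I to 4 ⇒ I=4.

Answer: A=7, B=6, E=1, H=2, I=4, J=5, O=8, Z=9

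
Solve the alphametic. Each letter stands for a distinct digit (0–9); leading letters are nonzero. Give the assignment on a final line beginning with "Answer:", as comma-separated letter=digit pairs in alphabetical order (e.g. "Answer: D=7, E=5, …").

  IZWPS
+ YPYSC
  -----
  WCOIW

Step 1. [col 1: S + C ≡ W (mod 10)] no forcing yet in column 1 (carry-in 0); S=5 is free and consistent — try it. So S=5.
Step 2. [col 1: S + C ≡ W (mod 10)] column 1 (S + C ≡ W (mod 10), carry-in 0) doesn't pin C yet; pick C=9 and continue. So C=9.
Step 3. [col 1: S + C ≡ W (mod 10)] column 1: given S=5, C=9, carry-in 0, and digits 5,9 already taken and all letters distinct, S+C≡W (mod 10) forces W=4, so W=4.
Step 4. [col 2: P + S ≡ I (mod 10)] several values work for I in column 2 (P + S ≡ I (mod 10), carry-in 1); try I=3, so I=3.
Step 5. [col 2: P + S ≡ I (mod 10)] in column 2 we have P+S≡I with carry-in 1; given S=5, I=3 and digits 3,4,5,9 already taken and all letters distinct, that pins P to 7, so P=7.
Step 6. [col 3: W + Y ≡ O (mod 10)] column 3 (W + Y ≡ O (mod 10), carry-in 1) doesn't pin Y yet; pick Y=1 and continue, so Y=1.
Step 7. [col 3: W + Y ≡ O (mod 10)] from column 3 (W=4, Y=1, carry-in 1, digits 1,3,4,5,7,9 already taken and all letters distinct): O must equal 6. So O=6.
Step 8. [col 4: Z + P ≡ C (mod 10)] column 4: given P=7, C=9, carry-in 0, and digits 1,3,4,5,6,7,9 already taken and all letters distinct, Z+P≡C (mod 10) forces Z=2. So Z=2.

Answer: C=9, I=3, O=6, P=7, S=5, W=4, Y=1, Z=2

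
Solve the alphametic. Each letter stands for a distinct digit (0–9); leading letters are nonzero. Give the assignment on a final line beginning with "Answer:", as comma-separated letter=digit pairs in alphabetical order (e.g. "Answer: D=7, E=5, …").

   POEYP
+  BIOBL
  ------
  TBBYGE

Step 1. [col 1: P + L ≡ E (mod 10)] column 1 (P + L ≡ E (mod 10), carry-in 0) doesn't pin P yet; pick P=9 and continue ⇒ P=9.
Step 2. [col 1: P + L ≡ E (mod 10)] column 1 (P + L ≡ E (mod 10), carry-in 0) doesn't pin L yet; pick L=5 and continue, so L=5.
Step 3. [col 1: P + L ≡ E (mod 10)] column 1 reads P+L+carry(0)=E with P=9, L=5; with digits 5,9 already taken and all letters distinct, the only value for E is 4, so E=4.
Step 4. [col 2: Y + B ≡ G (mod 10)] G=0 is one option consistent with column 2 (Y + B ≡ G (mod 10), carry-in 1) — take it, so G=0.
Step 5. [col 2: Y + B ≡ G (mod 10)] no forcing yet in column 2 (carry-in 1); Y=3 is free and consistent — try it. So Y=3.
Step 6. [T] T is the leading digit of a 6-digit sum of two 5-digit numbers; the final carry is exactly 1, so T=1.
Step 7. [col 2: Y + B ≡ G (mod 10)] from column 2 (Y=3, G=0, carry-in 1, digits 0,1,3,4,5,9 already taken and all letters distinct): B must equal 6, so B=6.
Step 8. [col 3: E + O ≡ Y (mod 10)] column 3 reads E+O+carry(1)=Y with E=4, Y=3; with digits 0,1,3,4,5,6,9 already taken and all letters distinct, the only value for O is 8. So O=8.
Step 9. [col 4: O + I ≡ B (mod 10)] column 4 reads O+I+carry(1)=B with O=8, B=6; with digits 0,1,3,4,5,6,8,9 already taken and all letters distinct, the only value for I is 7, so I=7.

Answer: B=6, E=4, G=0, I=7, L=5, O=8, P=9, T=1, Y=3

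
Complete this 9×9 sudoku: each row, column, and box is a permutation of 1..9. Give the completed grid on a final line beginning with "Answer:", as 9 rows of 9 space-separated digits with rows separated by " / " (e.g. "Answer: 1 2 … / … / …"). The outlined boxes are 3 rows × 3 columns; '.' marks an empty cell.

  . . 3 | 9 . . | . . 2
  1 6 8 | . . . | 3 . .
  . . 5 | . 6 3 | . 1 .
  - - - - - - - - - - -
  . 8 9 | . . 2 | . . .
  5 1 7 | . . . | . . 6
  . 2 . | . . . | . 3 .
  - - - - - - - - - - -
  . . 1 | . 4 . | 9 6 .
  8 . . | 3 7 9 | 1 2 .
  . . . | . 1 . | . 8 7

Step 1. [r3c1∈{2,4,7,9}] 2 has one home in box 1: r3c1 ⇒ r3c1=2.
Step 2. [r4c1∈{3,4,6}] in box 4, 3 fits only at r4c1. So r4c1=3.
Step 3. [r4c5∈{5}] r4c5 is down to just 5 ⇒ r4c5=5.
Step 4. [r4c4∈{1,4,6,7}] 6 has one home in row 4: r4c4 ⇒ r4c4=6.
Step 5. [r1c6∈{1,4,5,7,8}] row 1 places 1 nowhere but r1c6, so r1c6=1.
Step 6. [r7c4∈{2,5,8}] in row 7, 2 fits only at r7c4, so r7c4=2.
Step 7. [r9c4∈{5}] r9c4 has the single candidate 5. So r9c4=5.
Step 8. [r9c7∈{4}] nothing but 4 survives at r9c7 ⇒ r9c7=4.
Step 9. [r8c3∈{4,6}] in row 8, 6 fits only at r8c3. So r8c3=6.
Step 10. [r8c9∈{5}] nothing but 5 survives at r8c9 ⇒ r8c9=5.
Step 11. [r1c5∈{8}] r1c5's peers cover all but 8. So r1c5=8.
Step 12. [r3c2∈{4,7,9}] in box 1, 9 fits only at r3c2, so r3c2=9.
Step 13. [r6c3∈{4}] r6c3's peers cover all but 4. So r6c3=4.
Step 14. [r4c7∈{7}] r4c7's peers cover all but 7. So r4c7=7.
Step 15. [r4c8∈{4}] nothing but 4 survives at r4c8, so r4c8=4.
Step 16. [r3c4∈{4,7}] row 3 places 7 nowhere but r3c4 ⇒ r3c4=7.
Step 17. [r2c4∈{4}] r2c4's peers cover all but 4, so r2c4=4.
Step 18. [r5c4∈{8}] r5c4's peers cover all but 8 ⇒ r5c4=8.
Step 19. [r2c8∈{5,7,9}] in row 2, 7 fits only at r2c8 ⇒ r2c8=7.
Step 20. [r7c1∈{7}] r7c1's peers cover all but 7. So r7c1=7.
Step 21. [r6c5∈{9}] only 9 remains possible at r6c5. So r6c5=9.
Step 22. [r3c7∈{8}] r3c7 is down to just 8. So r3c7=8.
Step 23. [r9c2∈{3}] only 3 remains possible at r9c2. So r9c2=3.
Step 24. [r6c7∈{5}] r6c7 is down to just 5. So r6c7=5.
Step 25. [r8c2∈{4}] r8c2 is down to just 4. So r8c2=4.
Step 26. [r6c4∈{1}] r6c4 has the single candidate 1, so r6c4=1.
Step 27. [r1c7∈{6}] r1c7's peers cover all but 6. So r1c7=6.
Step 28. [r3c9∈{4}] r3c9 has the single candidate 4, so r3c9=4.
Step 29. [r2c6∈{5}] r2c6's peers cover all but 5. So r2c6=5.
Step 30. [r1c2∈{7}] r1c2 is down to just 7. So r1c2=7.
Step 31. [r7c2∈{5}] r7c2's peers cover all but 5, so r7c2=5.
Step 32. [r4c9∈{1}] r4c9 is down to just 1. So r4c9=1.
Step 33. [r6c1∈{6}] r6c1 is down to just 6, so r6c1=6.
Step 34. [r6c9∈{8}] r6c9 is down to just 8, so r6c9=8.
Step 35. [r5c6∈{4}] r5c6 is down to just 4 ⇒ r5c6=4.
Step 36. [r2c9∈{9}] nothing but 9 survives at r2c9. So r2c9=9.
Step 37. [r2c5∈{2}] r2c5 has the single candidate 2, so r2c5=2.
Step 38. [r9c3∈{2}] r9c3 has the single candidate 2, so r9c3=2.
Step 39. [r1c8∈{5}] r1c8's peers cover all but 5, so r1c8=5.
Step 40. [r1c1∈{4}] r1c1 is down to just 4 ⇒ r1c1=4.
Step 41. [r7c9∈{3}] nothing but 3 survives at r7c9, so r7c9=3.
Step 42. [r5c8∈{9}] r5c8 is down to just 9. So r5c8=9.
Step 43. [r5c5∈{3}] nothing but 3 survives at r5c5, so r5c5=3.
Step 44. [r9c1∈{9}] nothing but 9 survives at r9c1, so r9c1=9.
Step 45. [r9c6∈{6}] r9c6's peers cover all but 6 ⇒ r9c6=6.
Step 46. [r6c6∈{7}] r6c6 has the single candidate 7, so r6c6=7.
Step 47. [r5c7∈{2}] r5c7 has the single candidate 2 ⇒ r5c7=2.
Step 48. [r7c6∈{8}] r7c6's peers cover all but 8 ⇒ r7c6=8.

Answer: 4 7 3 9 8 1 6 5 2 / 1 6 8 4 2 5 3 7 9 / 2 9 5 7 6 3 8 1 4 / 3 8 9 6 5 2 7 4 1 / 5 1 7 8 3 4 2 9 6 / 6 2 4 1 9 7 5 3 8 / 7 5 1 2 4 8 9 6 3 / 8 4 6 3 7 9 1 2 5 / 9 3 2 5 1 6 4 8 7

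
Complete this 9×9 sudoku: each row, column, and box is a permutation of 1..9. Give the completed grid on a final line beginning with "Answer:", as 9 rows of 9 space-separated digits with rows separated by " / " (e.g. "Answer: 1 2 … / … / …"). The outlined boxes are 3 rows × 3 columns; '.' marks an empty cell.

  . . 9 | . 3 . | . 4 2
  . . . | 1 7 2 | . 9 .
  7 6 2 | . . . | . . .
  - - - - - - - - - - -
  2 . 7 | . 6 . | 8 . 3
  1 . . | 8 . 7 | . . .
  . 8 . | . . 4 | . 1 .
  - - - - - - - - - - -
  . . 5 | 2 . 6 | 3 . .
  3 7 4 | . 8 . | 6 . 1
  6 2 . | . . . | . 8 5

Step 1. [r2c7∈{5}] r2c7's peers cover all but 5 ⇒ r2c7=5.
Step 2. [r5c8∈{2,5,6}] 6 has one home in col 8: r5c8, so r5c8=6.
Step 3. [r4c2∈{4,5,9}] 4 has one home in row 4: r4c2. So r4c2=4.
Step 4. [r2c3∈{3,8}] across col 3, 8 lands solely at r2c3. So r2c3=8.
Step 5. [r9c4∈{3,4,7,9}] across col 4, 7 lands solely at r9c4 ⇒ r9c4=7.
Step 6. [r1c1∈{5}] nothing but 5 survives at r1c1. So r1c1=5.
Step 7. [r6c1∈{9}] r6c1's peers cover all but 9 ⇒ r6c1=9.
Step 8. [r7c2∈{1,9}] in col 2, 9 fits only at r7c2. So r7c2=9.
Step 9. [r9c7∈{4,9}] box 9 places 9 nowhere but r9c7. So r9c7=9.
Step 10. [r4c6∈{1,5,9}] row 4 places 1 nowhere but r4c6. So r4c6=1.
Step 11. [r4c4∈{5,9}] 9 has one home in row 4: r4c4. So r4c4=9.
Step 12. [r7c9∈{4,7}] box 9 places 4 nowhere but r7c9 ⇒ r7c9=4.
Step 13. [r8c4∈{5}] only 5 remains possible at r8c4 ⇒ r8c4=5.
Step 14. [r6c5∈{2,5}] in row 6, 5 fits only at r6c5, so r6c5=5.
Step 15. [r5c3∈{3}] r5c3's peers cover all but 3. So r5c3=3.
Step 16. [r1c7∈{1,7}] 7 has one home in row 1: r1c7. So r1c7=7.
Step 17. [r3c5∈{4,9}] 9 has one home in col 5: r3c5, so r3c5=9.
Step 18. [r3c9∈{8}] nothing but 8 survives at r3c9, so r3c9=8.
Step 19. [r9c3∈{1}] nothing but 1 survives at r9c3, so r9c3=1.
Step 20. [r6c7∈{2}] r6c7 is down to just 2, so r6c7=2.
Step 21. [r8c8∈{2}] nothing but 2 survives at r8c8. So r8c8=2.
Step 22. [r6c3∈{6}] r6c3's peers cover all but 6 ⇒ r6c3=6.
Step 23. [r7c1∈{8}] r7c1 is down to just 8. So r7c1=8.
Step 24. [r7c8∈{7}] nothing but 7 survives at r7c8 ⇒ r7c8=7.
Step 25. [r9c5∈{4}] only 4 remains possible at r9c5 ⇒ r9c5=4.
Step 26. [r6c4∈{3}] r6c4's peers cover all but 3. So r6c4=3.
Step 27. [r1c4∈{6}] r1c4 has the single candidate 6, so r1c4=6.
Step 28. [r3c6∈{5}] nothing but 5 survives at r3c6 ⇒ r3c6=5.
Step 29. [r3c8∈{3}] r3c8 is down to just 3, so r3c8=3.
Step 30. [r3c4∈{4}] nothing but 4 survives at r3c4. So r3c4=4.
Step 31. [r6c9∈{7}] only 7 remains possible at r6c9 ⇒ r6c9=7.
Step 32. [r4c8∈{5}] r4c8 has the single candidate 5. So r4c8=5.
Step 33. [r2c9∈{6}] r2c9 has the single candidate 6 ⇒ r2c9=6.
Step 34. [r3c7∈{1}] only 1 remains possible at r3c7. So r3c7=1.
Step 35. [r5c5∈{2}] nothing but 2 survives at r5c5 ⇒ r5c5=2.
Step 36. [r2c2∈{3}] nothing but 3 survives at r2c2 ⇒ r2c2=3.
Step 37. [r1c6∈{8}] r1c6 is down to just 8, so r1c6=8.
Step 38. [r9c6∈{3}] r9c6 is down to just 3 ⇒ r9c6=3.
Step 39. [r5c7∈{4}] only 4 remains possible at r5c7, so r5c7=4.
Step 40. [r5c9∈{9}] r5c9's peers cover all but 9. So r5c9=9.
Step 41. [r1c2∈{1}] r1c2 has the single candidate 1 ⇒ r1c2=1.
Step 42. [r7c5∈{1}] nothing but 1 survives at r7c5, so r7c5=1.
Step 43. [r2c1∈{4}] only 4 remains possible at r2c1. So r2c1=4.
Step 44. [r5c2∈{5}] r5c2 has the single candidate 5, so r5c2=5.
Step 45. [r8c6∈{9}] nothing but 9 survives at r8c6, so r8c6=9.

Answer: 5 1 9 6 3 8 7 4 2 / 4 3 8 1 7 2 5 9 6 / 7 6 2 4 9 5 1 3 8 / 2 4 7 9 6 1 8 5 3 / 1 5 3 8 2 7 4 6 9 / 9 8 6 3 5 4 2 1 7 / 8 9 5 2 1 6 3 7 4 / 3 7 4 5 8 9 6 2 1 / 6 2 1 7 4 3 9 8 5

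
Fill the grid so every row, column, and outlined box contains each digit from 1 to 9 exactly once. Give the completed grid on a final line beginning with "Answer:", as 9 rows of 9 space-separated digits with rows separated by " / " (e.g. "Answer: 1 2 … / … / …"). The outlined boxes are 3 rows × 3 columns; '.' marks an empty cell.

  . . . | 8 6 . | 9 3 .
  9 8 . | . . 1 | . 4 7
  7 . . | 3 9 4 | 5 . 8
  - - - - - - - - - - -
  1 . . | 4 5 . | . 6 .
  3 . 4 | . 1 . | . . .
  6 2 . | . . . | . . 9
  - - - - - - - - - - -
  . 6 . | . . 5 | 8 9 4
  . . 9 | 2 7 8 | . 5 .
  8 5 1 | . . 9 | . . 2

Step 1. [r6c4∈{7}] r6c4 is down to just 7. So r6c4=7.
Step 2. [r4c9∈{3}] r4c9's peers cover all but 3 ⇒ r4c9=3.
Step 3. [r1c1∈{2,4,5}] 5 has one home in col 1: r1c1 ⇒ r1c1=5.
Step 4. [r2c7∈{2,6}] in box 3, 6 fits only at r2c7 ⇒ r2c7=6.
Step 5. [r1c3∈{2}] nothing but 2 survives at r1c3 ⇒ r1c3=2.
Step 6. [r5c8∈{2,7,8}] across row 5, 8 lands solely at r5c8. So r5c8=8.
Step 7. [r8c2∈{3,4}] col 2 places 3 nowhere but r8c2 ⇒ r8c2=3.
Step 8. [r1c9∈{1}] nothing but 1 survives at r1c9. So r1c9=1.
Step 9. [r6c5∈{3,8}] 8 has one home in col 5: r6c5. So r6c5=8.
Step 10. [r5c6∈{2,6}] r5c6 is the only open cell in col 6 admitting 6. So r5c6=6.
Step 11. [r5c7∈{2,7}] r5c7 is the only open cell in row 5 admitting 2. So r5c7=2.
Step 12. [r5c2∈{7,9}] r5c2 is the only open cell in row 5 admitting 7, so r5c2=7.
Step 13. [r9c7∈{3,7}] col 7 places 3 nowhere but r9c7 ⇒ r9c7=3.
Step 14. [r6c8∈{1}] only 1 remains possible at r6c8, so r6c8=1.
Step 15. [r9c8∈{7}] r9c8 is down to just 7, so r9c8=7.
Step 16. [r6c3∈{5}] only 5 remains possible at r6c3 ⇒ r6c3=5.
Step 17. [r8c1∈{4}] nothing but 4 survives at r8c1 ⇒ r8c1=4.
Step 18. [r7c4∈{1}] r7c4 is down to just 1 ⇒ r7c4=1.
Step 19. [r4c3∈{8}] r4c3 has the single candidate 8 ⇒ r4c3=8.
Step 20. [r8c7∈{1}] r8c7's peers cover all but 1, so r8c7=1.
Step 21. [r7c1∈{2}] nothing but 2 survives at r7c1 ⇒ r7c1=2.
Step 22. [r5c9∈{5}] r5c9's peers cover all but 5, so r5c9=5.
Step 23. [r1c2∈{4}] r1c2 is down to just 4. So r1c2=4.
Step 24. [r2c3∈{3}] r2c3 has the single candidate 3, so r2c3=3.
Step 25. [r9c5∈{4}] nothing but 4 survives at r9c5. So r9c5=4.
Step 26. [r7c5∈{3}] r7c5's peers cover all but 3. So r7c5=3.
Step 27. [r1c6∈{7}] nothing but 7 survives at r1c6, so r1c6=7.
Step 28. [r4c2∈{9}] nothing but 9 survives at r4c2. So r4c2=9.
Step 29. [r9c4∈{6}] nothing but 6 survives at r9c4 ⇒ r9c4=6.
Step 30. [r3c3∈{6}] only 6 remains possible at r3c3 ⇒ r3c3=6.
Step 31. [r2c5∈{2}] r2c5's peers cover all but 2 ⇒ r2c5=2.
Step 32. [r2c4∈{5}] only 5 remains possible at r2c4. So r2c4=5.
Step 33. [r8c9∈{6}] nothing but 6 survives at r8c9 ⇒ r8c9=6.
Step 34. [r4c6∈{2}] r4c6 has the single candidate 2, so r4c6=2.
Step 35. [r3c8∈{2}] r3c8's peers cover all but 2. So r3c8=2.
Step 36. [r7c3∈{7}] only 7 remains possible at r7c3. So r7c3=7.
Step 37. [r5c4∈{9}] r5c4's peers cover all but 9. So r5c4=9.
Step 38. [r4c7∈{7}] r4c7 is down to just 7 ⇒ r4c7=7.
Step 39. [r6c7∈{4}] nothing but 4 survives at r6c7 ⇒ r6c7=4.
Step 40. [r6c6∈{3}] r6c6 has the single candidate 3, so r6c6=3.
Step 41. [r3c2∈{1}] nothing but 1 survives at r3c2, so r3c2=1.

Answer: 5 4 2 8 6 7 9 3 1 / 9 8 3 5 2 1 6 4 7 / 7 1 6 3 9 4 5 2 8 / 1 9 8 4 5 2 7 6 3 / 3 7 4 9 1 6 2 8 5 / 6 2 5 7 8 3 4 1 9 / 2 6 7 1 3 5 8 9 4 / 4 3 9 2 7 8 1 5 6 / 8 5 1 6 4 9 3 7 2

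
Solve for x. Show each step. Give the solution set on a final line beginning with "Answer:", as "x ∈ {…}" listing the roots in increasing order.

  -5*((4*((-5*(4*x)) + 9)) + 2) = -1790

Step 1. [-5*((4*((-5*(4*x)) + 9)) + 2) = -1790] leading coefficient -5: divide by -5. So div: (4*((-5*(4*x)) + 9)) + 2 = 358.
Step 2. [(4*((-5*(4*x)) + 9)) + 2 = 358] subtract 2: x sits inside (… + 2). So sub: 4*((-5*(4*x)) + 9) = 356.
Step 3. [4*((-5*(4*x)) + 9) = 356] leading coefficient 4: divide by 4 ⇒ div: (-5*(4*x)) + 9 = 89.
Step 4. [(-5*(4*x)) + 9 = 89] subtract 9: x sits inside (… + 9), so sub: -5*(4*x) = 80.
Step 5. [-5*(4*x) = 80] -5·(inner) — divide through by -5, so div: 4*x = -16.
Step 6. [4*x = -16] divide by the outer 4, so div: x = -4.

Answer: x ∈ {-4}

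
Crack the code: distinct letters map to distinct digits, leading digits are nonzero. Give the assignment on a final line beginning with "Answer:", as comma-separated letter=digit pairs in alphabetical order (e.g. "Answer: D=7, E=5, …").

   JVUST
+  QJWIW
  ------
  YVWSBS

Step 1. [col 1: T + W ≡ S (mod 10)] W=6 is one option consistent with column 1 (T + W ≡ S (mod 10), carry-in 0) — take it. So W=6.
Step 2. [col 1: T + W ≡ S (mod 10)] column 1 (T + W ≡ S (mod 10), carry-in 0) doesn't pin T yet; pick T=8 and continue, so T=8.
Step 3. [Y] Y is the leading digit of a 6-digit sum of two 5-digit numbers; the final carry is exactly 1. So Y=1.
Step 4. [col 1: T + W ≡ S (mod 10)] column 1: given T=8, W=6, carry-in 0, and digits 1,6,8 already taken and all letters distinct, T+W≡S (mod 10) forces S=4, so S=4.
Step 5. [col 2: S + I ≡ B (mod 10)] column 2 (S + I ≡ B (mod 10), carry-in 1) doesn't pin I yet; pick I=5 and continue ⇒ I=5.
Step 6. [col 2: S + I ≡ B (mod 10)] in column 2 we have S+I≡B with carry-in 1; given S=4, I=5 and digits 1,4,5,6,8 already taken and all letters distinct, that pins B to 0, so B=0.
Step 7. [col 3: U + W ≡ S (mod 10)] from column 3 (W=6, S=4, carry-in 1, digits 0,1,4,5,6,8 already taken and all letters distinct): U must equal 7 ⇒ U=7.
Step 8. [col 4: V + J ≡ W (mod 10)] no forcing yet in column 4 (carry-in 1); J=3 is free and consistent — try it. So J=3.
Step 9. [col 4: V + J ≡ W (mod 10)] column 4 reads V+J+carry(1)=W with J=3, W=6; with digits 0,1,3,4,5,6,7,8 already taken and all letters distinct, the only value for V is 2 ⇒ V=2.
Step 10. [col 5: J + Q ≡ V (mod 10)] from column 5 (J=3, V=2, carry-in 0, digits 0,1,2,3,4,5,6,7,8 already taken and all letters distinct): Q must equal 9 ⇒ Q=9.

Answer: B=0, I=5, J=3, Q=9, S=4, T=8, U=7, V=2, W=6, Y=1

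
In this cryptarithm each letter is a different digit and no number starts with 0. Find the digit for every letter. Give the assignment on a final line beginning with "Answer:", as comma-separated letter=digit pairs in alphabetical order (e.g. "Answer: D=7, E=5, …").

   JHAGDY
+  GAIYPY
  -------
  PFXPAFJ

Step 1. [col 1: Y + Y ≡ J (mod 10)] J=4 is one option consistent with column 1 (Y + Y ≡ J (mod 10), carry-in 0) — take it. So J=4.
Step 2. [col 1: Y + Y ≡ J (mod 10)] several values work for Y in column 1 (Y + Y ≡ J (mod 10), carry-in 0); try Y=2 ⇒ Y=2.
Step 3. [col 2: D + P ≡ F (mod 10)] column 2 (D + P ≡ F (mod 10), carry-in 0) doesn't pin D yet; pick D=9 and continue. So D=9.
Step 4. [col 2: D + P ≡ F (mod 10)] F=0 is one option consistent with column 2 (D + P ≡ F (mod 10), carry-in 0) — take it, so F=0.
Step 5. [col 2: D + P ≡ F (mod 10)] column 2: given D=9, F=0, carry-in 0, and digits 0,2,4,9 already taken and all letters distinct, D+P≡F (mod 10) forces P=1, so P=1.
Step 6. [col 3: G + Y ≡ A (mod 10)] G=5 is one option consistent with column 3 (G + Y ≡ A (mod 10), carry-in 1) — take it ⇒ G=5.
Step 7. [col 3: G + Y ≡ A (mod 10)] from column 3 (G=5, Y=2, carry-in 1, digits 0,1,2,4,5,9 already taken and all letters distinct): A must equal 8. So A=8.
Step 8. [col 4: A + I ≡ P (mod 10)] from column 4 (A=8, P=1, carry-in 0, digits 0,1,2,4,5,8,9 already taken and all letters distinct): I must equal 3. So I=3.
Step 9. [col 5: H + A ≡ X (mod 10)] column 5: given A=8, carry-in 1, and digits 0,1,2,3,4,5,8,9 already taken and all letters distinct, H+A≡X (mod 10) forces X=6, so X=6.
Step 10. [col 5: H + A ≡ X (mod 10)] in column 5 we have H+A≡X with carry-in 1; given A=8, X=6 and digits 0,1,2,3,4,5,6,8,9 already taken and all letters distinct, that pins H to 7 ⇒ H=7.

Answer: A=8, D=9, F=0, G=5, H=7, I=3, J=4, P=1, X=6, Y=2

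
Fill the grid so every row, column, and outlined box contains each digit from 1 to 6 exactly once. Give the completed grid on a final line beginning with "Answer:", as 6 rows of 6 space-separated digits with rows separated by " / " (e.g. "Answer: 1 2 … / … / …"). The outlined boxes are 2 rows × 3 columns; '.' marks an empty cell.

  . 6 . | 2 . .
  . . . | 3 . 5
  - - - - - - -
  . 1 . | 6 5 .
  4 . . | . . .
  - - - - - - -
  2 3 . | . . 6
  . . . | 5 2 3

Step 1. [r2c1∈{1}] r2c1 is down to just 1, so r2c1=1.
Step 2. [r4c3∈{2,3,5,6}] in row 4, 6 fits only at r4c3, so r4c3=6.
Step 3. [r5c4∈{1,4}] 4 has one home in col 4: r5c4, so r5c4=4.
Step 4. [r5c5∈{1}] r5c5 is down to just 1. So r5c5=1.
Step 5. [r1c5∈{4}] nothing but 4 survives at r1c5, so r1c5=4.
Step 6. [r1c1∈{3,5}] r1c1 is the only open cell in col 1 admitting 5. So r1c1=5.
Step 7. [r6c2∈{4}] r6c2's peers cover all but 4 ⇒ r6c2=4.
Step 8. [r2c2∈{2}] nothing but 2 survives at r2c2 ⇒ r2c2=2.
Step 9. [r4c6∈{1,2}] row 4 places 2 nowhere but r4c6 ⇒ r4c6=2.
Step 10. [r3c1∈{3}] nothing but 3 survives at r3c1, so r3c1=3.
Step 11. [r3c3∈{2}] r3c3 is down to just 2. So r3c3=2.
Step 12. [r1c3∈{3}] only 3 remains possible at r1c3, so r1c3=3.
Step 13. [r6c3∈{1}] r6c3 has the single candidate 1. So r6c3=1.
Step 14. [r4c2∈{5}] r4c2's peers cover all but 5. So r4c2=5.
Step 15. [r4c4∈{1}] r4c4's peers cover all but 1, so r4c4=1.
Step 16. [r2c3∈{4}] r2c3's peers cover all but 4. So r2c3=4.
Step 17. [r5c3∈{5}] only 5 remains possible at r5c3. So r5c3=5.
Step 18. [r2c5∈{6}] nothing but 6 survives at r2c5, so r2c5=6.
Step 19. [r1c6∈{1}] r1c6 is down to just 1. So r1c6=1.
Step 20. [r6c1∈{6}] nothing but 6 survives at r6c1 ⇒ r6c1=6.
Step 21. [r4c5∈{3}] only 3 remains possible at r4c5 ⇒ r4c5=3.
Step 22. [r3c6∈{4}] r3c6 has the single candidate 4, so r3c6=4.

Answer: 5 6 3 2 4 1 / 1 2 4 3 6 5 / 3 1 2 6 5 4 / 4 5 6 1 3 2 / 2 3 5 4 1 6 / 6 4 1 5 2 3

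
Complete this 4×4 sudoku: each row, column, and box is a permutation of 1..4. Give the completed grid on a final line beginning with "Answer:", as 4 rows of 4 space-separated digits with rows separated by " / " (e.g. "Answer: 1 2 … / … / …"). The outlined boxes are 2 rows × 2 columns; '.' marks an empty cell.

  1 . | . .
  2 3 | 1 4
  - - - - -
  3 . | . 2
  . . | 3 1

Step 1. [r4c1∈{4}] r4c1 is down to just 4. So r4c1=4.
Step 2. [r1c4∈{3}] r1c4's peers cover all but 3 ⇒ r1c4=3.
Step 3. [r3c2∈{1}] r3c2 is down to just 1, so r3c2=1.
Step 4. [r4c2∈{2}] nothing but 2 survives at r4c2 ⇒ r4c2=2.
Step 5. [r1c3∈{2}] only 2 remains possible at r1c3, so r1c3=2.
Step 6. [r1c2∈{4}] r1c2 has the single candidate 4 ⇒ r1c2=4.
Step 7. [r3c3∈{4}] r3c3 has the single candidate 4 ⇒ r3c3=4.

Answer: 1 4 2 3 / 2 3 1 4 / 3 1 4 2 / 4 2 3 1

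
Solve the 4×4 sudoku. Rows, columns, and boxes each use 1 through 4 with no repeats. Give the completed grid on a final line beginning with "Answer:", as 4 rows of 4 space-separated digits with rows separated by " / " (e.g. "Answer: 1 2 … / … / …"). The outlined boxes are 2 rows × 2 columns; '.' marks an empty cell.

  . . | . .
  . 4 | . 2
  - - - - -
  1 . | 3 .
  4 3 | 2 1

Step 1. [r1c1∈{2,3}] in col 1, 2 fits only at r1c1, so r1c1=2.
Step 2. [r1c3∈{1,4}] in col 3, 4 fits only at r1c3, so r1c3=4.
Step 3. [r3c4∈{4}] only 4 remains possible at r3c4, so r3c4=4.
Step 4. [r1c2∈{1}] only 1 remains possible at r1c2, so r1c2=1.
Step 5. [r2c3∈{1}] r2c3 is down to just 1, so r2c3=1.
Step 6. [r3c2∈{2}] r3c2 is down to just 2, so r3c2=2.
Step 7. [r2c1∈{3}] r2c1 is down to just 3. So r2c1=3.
Step 8. [r1c4∈{3}] r1c4's peers cover all but 3, so r1c4=3.

Answer: 2 1 4 3 / 3 4 1 2 / 1 2 3 4 / 4 3 2 1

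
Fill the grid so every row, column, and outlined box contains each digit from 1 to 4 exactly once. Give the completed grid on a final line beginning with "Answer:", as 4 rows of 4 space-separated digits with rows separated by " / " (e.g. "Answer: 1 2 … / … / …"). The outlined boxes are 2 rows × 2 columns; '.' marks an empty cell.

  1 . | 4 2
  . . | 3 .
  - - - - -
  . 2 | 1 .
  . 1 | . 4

Step 1. [r3c1∈{3,4}] across row 3, 4 lands solely at r3c1 ⇒ r3c1=4.
Step 2. [r3c4∈{3}] nothing but 3 survives at r3c4. So r3c4=3.
Step 3. [r2c4∈{1}] r2c4 is down to just 1 ⇒ r2c4=1.
Step 4. [r4c1∈{3}] r4c1 has the single candidate 3. So r4c1=3.
Step 5. [r4c3∈{2}] r4c3 is down to just 2 ⇒ r4c3=2.
Step 6. [r1c2∈{3}] nothing but 3 survives at r1c2 ⇒ r1c2=3.
Step 7. [r2c2∈{4}] r2c2 has the single candidate 4, so r2c2=4.
Step 8. [r2c1∈{2}] r2c1 is down to just 2. So r2c1=2.

Answer: 1 3 4 2 / 2 4 3 1 / 4 2 1 3 / 3 1 2 4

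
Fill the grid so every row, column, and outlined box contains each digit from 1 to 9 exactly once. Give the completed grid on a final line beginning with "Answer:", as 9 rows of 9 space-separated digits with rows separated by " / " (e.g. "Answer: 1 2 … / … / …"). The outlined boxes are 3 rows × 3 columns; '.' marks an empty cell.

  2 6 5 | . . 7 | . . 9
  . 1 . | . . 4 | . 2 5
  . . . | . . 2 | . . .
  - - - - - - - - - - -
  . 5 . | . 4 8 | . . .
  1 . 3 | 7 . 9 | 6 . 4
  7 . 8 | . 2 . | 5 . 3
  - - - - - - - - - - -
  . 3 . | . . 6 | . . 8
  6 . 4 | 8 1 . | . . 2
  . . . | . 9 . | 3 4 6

Step 1. [r4c1∈{9}] only 9 remains possible at r4c1, so r4c1=9.
Step 2. [r3c8∈{1,3,6,7,8}] r3c8 is the only open cell in col 8 admitting 6 ⇒ r3c8=6.
Step 3. [r9c6∈{5}] only 5 remains possible at r9c6. So r9c6=5.
Step 4. [r4c4∈{1,3,6}] r4c4 is the only open cell in row 4 admitting 3, so r4c4=3.
Step 5. [r1c4∈{1}] r1c4 has the single candidate 1. So r1c4=1.
Step 6. [r3c1∈{3,4,8}] in col 1, 4 fits only at r3c1 ⇒ r3c1=4.
Step 7. [r3c5∈{3,5,8}] across row 3, 3 lands solely at r3c5. So r3c5=3.
Step 8. [r4c7∈{1,2,7}] r4c7 is the only open cell in col 7 admitting 2. So r4c7=2.
Step 9. [r7c5∈{7}] r7c5 has the single candidate 7, so r7c5=7.
Step 10. [r8c8∈{5,7,9}] r8c8 is the only open cell in row 8 admitting 5 ⇒ r8c8=5.
Step 11. [r8c7∈{7,9}] in box 9, 7 fits only at r8c7. So r8c7=7.
Step 12. [r2c7∈{8}] r2c7 has the single candidate 8 ⇒ r2c7=8.
Step 13. [r3c9∈{1,7}] in box 3, 7 fits only at r3c9 ⇒ r3c9=7.
Step 14. [r3c3∈{9}] r3c3's peers cover all but 9 ⇒ r3c3=9.
Step 15. [r9c4∈{2}] only 2 remains possible at r9c4, so r9c4=2.
Step 16. [r9c2∈{7,8}] r9c2 is the only open cell in col 2 admitting 7 ⇒ r9c2=7.
Step 17. [r4c9∈{1}] r4c9 is down to just 1. So r4c9=1.
Step 18. [r7c8∈{1,9}] col 8 places 1 nowhere but r7c8 ⇒ r7c8=1.
Step 19. [r2c5∈{6}] r2c5 has the single candidate 6 ⇒ r2c5=6.
Step 20. [r6c2∈{4}] nothing but 4 survives at r6c2 ⇒ r6c2=4.
Step 21. [r1c7∈{4}] r1c7's peers cover all but 4, so r1c7=4.
Step 22. [r8c2∈{9}] r8c2 has the single candidate 9 ⇒ r8c2=9.
Step 23. [r6c6∈{1}] r6c6 is down to just 1, so r6c6=1.
Step 24. [r3c7∈{1}] r3c7's peers cover all but 1. So r3c7=1.
Step 25. [r7c3∈{2}] r7c3's peers cover all but 2, so r7c3=2.
Step 26. [r1c5∈{8}] only 8 remains possible at r1c5 ⇒ r1c5=8.
Step 27. [r6c4∈{6}] nothing but 6 survives at r6c4 ⇒ r6c4=6.
Step 28. [r9c3∈{1}] nothing but 1 survives at r9c3 ⇒ r9c3=1.
Step 29. [r5c5∈{5}] nothing but 5 survives at r5c5, so r5c5=5.
Step 30. [r6c8∈{9}] only 9 remains possible at r6c8, so r6c8=9.
Step 31. [r3c2∈{8}] only 8 remains possible at r3c2. So r3c2=8.
Step 32. [r4c8∈{7}] nothing but 7 survives at r4c8. So r4c8=7.
Step 33. [r9c1∈{8}] r9c1 is down to just 8 ⇒ r9c1=8.
Step 34. [r2c3∈{7}] only 7 remains possible at r2c3, so r2c3=7.
Step 35. [r4c3∈{6}] only 6 remains possible at r4c3. So r4c3=6.
Step 36. [r7c1∈{5}] r7c1's peers cover all but 5. So r7c1=5.
Step 37. [r5c2∈{2}] r5c2 is down to just 2, so r5c2=2.
Step 38. [r5c8∈{8}] nothing but 8 survives at r5c8 ⇒ r5c8=8.
Step 39. [r2c1∈{3}] r2c1's peers cover all but 3, so r2c1=3.
Step 40. [r2c4∈{9}] r2c4 has the single candidate 9. So r2c4=9.
Step 41. [r8c6∈{3}] r8c6's peers cover all but 3. So r8c6=3.
Step 42. [r7c7∈{9}] r7c7 is down to just 9 ⇒ r7c7=9.
Step 43. [r3c4∈{5}] r3c4 is down to just 5. So r3c4=5.
Step 44. [r7c4∈{4}] nothing but 4 survives at r7c4 ⇒ r7c4=4.
Step 45. [r1c8∈{3}] r1c8 is down to just 3 ⇒ r1c8=3.

Answer: 2 6 5 1 8 7 4 3 9 / 3 1 7 9 6 4 8 2 5 / 4 8 9 5 3 2 1 6 7 / 9 5 6 3 4 8 2 7 1 / 1 2 3 7 5 9 6 8 4 / 7 4 8 6 2 1 5 9 3 / 5 3 2 4 7 6 9 1 8 / 6 9 4 8 1 3 7 5 2 / 8 7 1 2 9 5 3 4 6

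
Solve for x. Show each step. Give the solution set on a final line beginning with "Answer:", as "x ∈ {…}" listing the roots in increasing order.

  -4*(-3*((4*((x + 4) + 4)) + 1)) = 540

Step 1. [-4*(-3*((4*((x + 4) + 4)) + 1)) = 540] divide by the outer -4, so div: -3*((4*((x + 4) + 4)) + 1) = -135.
Step 2. [-3*((4*((x + 4) + 4)) + 1) = -135] LHS = -3·(…); ÷-3 both sides. So div: (4*((x + 4) + 4)) + 1 = 45.
Step 3. [(4*((x + 4) + 4)) + 1 = 45] +1 is outermost — subtract 1 both sides. So sub: 4*((x + 4) + 4) = 44.
Step 4. [4*((x + 4) + 4) = 44] divide by the outer 4, so div: (x + 4) + 4 = 11.
Step 5. [(x + 4) + 4 = 11] the outer +4 inverts by subtracting 4 ⇒ sub: x + 4 = 7.
Step 6. [x + 4 = 7] subtract 4: x sits inside (… + 4), so sub: x = 3.

Answer: x ∈ {3}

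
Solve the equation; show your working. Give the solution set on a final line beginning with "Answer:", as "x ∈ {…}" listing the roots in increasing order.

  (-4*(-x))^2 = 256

Step 1. [(-4*(-x))^2 = 256] 256 ≥ 0, LHS is (·)² — take ±√, so sqrt: -4*(-x) = 16 or -16.
Step 2. [-4*(-x) = 16 or -16] leading coefficient -4: divide by -4. So div: -x = -4 or 4.
Step 3. [-x = -4 or 4] LHS negated; negate both sides, so neg: x = 4 or -4.

Answer: x ∈ {-4, 4}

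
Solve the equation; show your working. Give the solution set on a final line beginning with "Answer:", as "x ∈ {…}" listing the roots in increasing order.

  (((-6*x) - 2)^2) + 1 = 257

Step 1. [(((-6*x) - 2)^2) + 1 = 257] subtract 1: x sits inside (… + 1), so sub: ((-6*x) - 2)^2 = 256.
Step 2. [((-6*x) - 2)^2 = 256] √ both sides: 256 ≥ 0 gives two branches, so sqrt: (-6*x) - 2 = 16 or -16.
Step 3. [(-6*x) - 2 = 16 or -16] add 2: x sits inside (… - 2) ⇒ sub: -6*x = 18 or -14.
Step 4. [-6*x = 18 or -14] LHS = -6·(…); ÷-6 both sides ⇒ div: x = -3 or 7/3.

Answer: x ∈ {-3, 7/3}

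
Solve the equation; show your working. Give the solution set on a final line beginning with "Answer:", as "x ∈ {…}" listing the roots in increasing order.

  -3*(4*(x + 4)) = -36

Step 1. [-3*(4*(x + 4)) = -36] -3·(inner) — divide through by -3. So div: 4*(x + 4) = 12.
Step 2. [4*(x + 4) = 12] LHS = 4·(…); ÷4 both sides. So div: x + 4 = 3.
Step 3. [x + 4 = 3] 4 comes off first (subtract 4), so sub: x = -1.

Answer: x ∈ {-1}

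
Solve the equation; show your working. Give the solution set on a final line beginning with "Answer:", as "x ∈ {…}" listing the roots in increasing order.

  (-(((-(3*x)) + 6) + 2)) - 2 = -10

Step 1. [(-(((-(3*x)) + 6) + 2)) - 2 = -10] add 2: x sits inside (… - 2), so sub: -(((-(3*x)) + 6) + 2) = -8.
Step 2. [-(((-(3*x)) + 6) + 2) = -8] leading − — multiply by −1, so neg: ((-(3*x)) + 6) + 2 = 8.
Step 3. [((-(3*x)) + 6) + 2 = 8] the outer +2 inverts by subtracting 2. So sub: (-(3*x)) + 6 = 6.
Step 4. [(-(3*x)) + 6 = 6] the outer +6 inverts by subtracting 6, so sub: -(3*x) = 0.
Step 5. [-(3*x) = 0] flip signs both sides. So neg: 3*x = 0.
Step 6. [3*x = 0] 3 out front; divide by 3, so div: x = 0.

Answer: x ∈ {0}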